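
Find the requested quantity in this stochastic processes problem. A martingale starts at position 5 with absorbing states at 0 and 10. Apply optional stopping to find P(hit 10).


By optional stopping theorem: E(M at tau) = M(0) = 5
P(hit 10)*10 + P(hit 0)*0 = 5
P(hit 10) = (5 - 0)/(10 - 0) = 1/2 = 0.5000

0.5000


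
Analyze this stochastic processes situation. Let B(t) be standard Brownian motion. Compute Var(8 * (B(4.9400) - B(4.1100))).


Var(alpha*(B(t)-B(s))) = alpha^2 * (t-s)
= 8^2 * (4.9400 - 4.1100)
= 64 * 0.8300
= 53.1200

53.1200


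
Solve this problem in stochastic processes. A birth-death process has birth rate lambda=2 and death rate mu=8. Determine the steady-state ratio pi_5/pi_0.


For birth-death process, pi_n/pi_0 = (lambda/mu)^n
= (2/8)^5
= 9.7656e-04

9.7656e-04


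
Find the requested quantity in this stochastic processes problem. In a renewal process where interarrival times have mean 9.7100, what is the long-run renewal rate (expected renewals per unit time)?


Long-run renewal rate = 1/E(X)
= 1/9.7100
= 0.1030

0.1030


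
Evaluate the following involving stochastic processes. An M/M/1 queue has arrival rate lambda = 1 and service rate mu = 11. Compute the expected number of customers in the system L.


rho = 1/11 = 0.0909
L = rho/(1-rho)
= 0.0909/0.9091
= 0.1000

0.1000


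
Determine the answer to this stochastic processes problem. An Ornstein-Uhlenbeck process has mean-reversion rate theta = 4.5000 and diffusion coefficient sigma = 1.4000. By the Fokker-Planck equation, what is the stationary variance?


Stationary variance = sigma^2 / (2*theta)
= 1.4000^2 / (2*4.5000)
= 1.9600 / 9.0000
= 0.2178

0.2178


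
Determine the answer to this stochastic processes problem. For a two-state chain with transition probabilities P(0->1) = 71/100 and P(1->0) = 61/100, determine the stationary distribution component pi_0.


Stationary distribution: pi_0 = p10/(p01+p10), pi_1 = p01/(p01+p10)
p01 = 0.7100, p10 = 0.6100
pi_0 = 0.4621

0.4621


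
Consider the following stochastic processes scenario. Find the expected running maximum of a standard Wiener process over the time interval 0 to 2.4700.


E(max B(s)) = sqrt(2t/pi)
= sqrt(2*2.4700/pi)
= sqrt(1.5725)
= 1.2540

1.2540


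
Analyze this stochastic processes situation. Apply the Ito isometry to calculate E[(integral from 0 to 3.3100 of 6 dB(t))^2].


By Ito isometry: E[(int f dB)^2] = int f^2 dt
= 6^2 * 3.3100
= 36 * 3.3100 = 119.1600

119.1600


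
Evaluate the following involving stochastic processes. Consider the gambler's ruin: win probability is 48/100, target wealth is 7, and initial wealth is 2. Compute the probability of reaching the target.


Gambler's ruin formula:
r = q/p = 0.5200/0.4800 = 1.0833
P(win) = (1 - r^i)/(1 - r^N)
= (1 - 1.0833^2)/(1 - 1.0833^7)
= 0.2311

0.2311


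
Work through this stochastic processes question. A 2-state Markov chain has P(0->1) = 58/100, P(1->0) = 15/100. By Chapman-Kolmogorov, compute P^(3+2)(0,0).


P^5 = P^3 * P^2
Computing via matrix multiplication of the transition matrix.
Entry (0,0) of P^5 = 0.2066

0.2066


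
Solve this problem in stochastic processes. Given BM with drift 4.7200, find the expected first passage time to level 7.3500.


Expected first passage time = a/mu
= 7.3500/4.7200
= 1.5572

1.5572


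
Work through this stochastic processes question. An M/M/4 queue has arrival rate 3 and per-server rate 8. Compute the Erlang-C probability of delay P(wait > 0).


a = lambda/mu = 0.3750
rho = a/c = 0.0938
Erlang-C formula applied:
C(c,a) = 6.2488e-04

6.2488e-04


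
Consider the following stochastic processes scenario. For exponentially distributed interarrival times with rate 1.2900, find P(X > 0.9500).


P(X > t) = exp(-lambda * t)
= exp(-1.2900 * 0.9500)
= exp(-1.2255) = 0.2936

0.2936


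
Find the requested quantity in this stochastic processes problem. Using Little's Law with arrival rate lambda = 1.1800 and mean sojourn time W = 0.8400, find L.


Little's Law: L = lambda * W
= 1.1800 * 0.8400
= 0.9912

0.9912


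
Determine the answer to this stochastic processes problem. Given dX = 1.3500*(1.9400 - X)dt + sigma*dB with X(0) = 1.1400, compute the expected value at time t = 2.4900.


E[X(t)] = mu + (X(0) - mu)*exp(-theta*t)
= 1.9400 + (1.1400 - 1.9400)*exp(-1.3500*2.4900)
= 1.9400 + -0.8000 * 0.0347
= 1.9123

1.9123


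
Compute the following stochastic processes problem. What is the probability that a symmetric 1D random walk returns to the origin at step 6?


P(S(6) = 0) = C(6,3) / 4^3
= 20 / 64
= 0.3125

0.3125


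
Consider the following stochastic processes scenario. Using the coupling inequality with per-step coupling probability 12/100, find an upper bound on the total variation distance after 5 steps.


TV distance bound <= (1-delta)^n
= (1 - 0.1200)^5
= 0.8800^5
= 0.5277

0.5277


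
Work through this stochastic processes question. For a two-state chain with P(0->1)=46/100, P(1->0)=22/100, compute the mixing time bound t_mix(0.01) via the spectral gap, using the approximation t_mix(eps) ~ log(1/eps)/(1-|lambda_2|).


lambda_2 = |1 - p01 - p10| = |1 - 0.4600 - 0.2200| = 0.3200
t_mix ~ log(1/eps)/(1 - |lambda_2|)
= log(100)/(1 - 0.3200) = 4.6052/0.6800
= 6.7723

6.7723


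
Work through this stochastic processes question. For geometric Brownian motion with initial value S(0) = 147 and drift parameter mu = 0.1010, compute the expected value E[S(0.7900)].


E[S(t)] = S(0) * exp(mu * t)
= 147 * exp(0.1010 * 0.7900)
= 147 * 1.0831
= 159.2098

159.2098


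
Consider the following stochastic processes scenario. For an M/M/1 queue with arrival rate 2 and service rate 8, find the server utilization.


rho = lambda/mu
= 2/8
= 0.2500

0.2500


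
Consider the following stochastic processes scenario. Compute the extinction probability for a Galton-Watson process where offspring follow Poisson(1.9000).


Since mu = 1.9000 > 1, extinction prob q < 1.
Solve s = exp(mu*(s-1)) iteratively.
q = 0.2328

0.2328


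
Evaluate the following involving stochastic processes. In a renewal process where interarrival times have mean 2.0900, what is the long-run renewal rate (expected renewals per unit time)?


Long-run renewal rate = 1/E(X)
= 1/2.0900
= 0.4785

0.4785


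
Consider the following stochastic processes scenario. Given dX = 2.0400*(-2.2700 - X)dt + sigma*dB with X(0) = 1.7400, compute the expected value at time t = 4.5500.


E[X(t)] = mu + (X(0) - mu)*exp(-theta*t)
= -2.2700 + (1.7400 - -2.2700)*exp(-2.0400*4.5500)
= -2.2700 + 4.0100 * 9.3085e-05
= -2.2696

-2.2696


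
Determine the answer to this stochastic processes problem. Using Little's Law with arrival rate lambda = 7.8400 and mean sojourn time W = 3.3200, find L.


Little's Law: L = lambda * W
= 7.8400 * 3.3200
= 26.0288

26.0288


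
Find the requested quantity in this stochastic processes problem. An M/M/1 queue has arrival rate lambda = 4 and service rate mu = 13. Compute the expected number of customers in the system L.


rho = 4/13 = 0.3077
L = rho/(1-rho)
= 0.3077/0.6923
= 0.4444

0.4444


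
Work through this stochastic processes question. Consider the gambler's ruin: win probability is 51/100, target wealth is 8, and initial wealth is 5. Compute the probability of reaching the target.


Gambler's ruin formula:
r = q/p = 0.4900/0.5100 = 0.9608
P(win) = (1 - r^i)/(1 - r^N)
= (1 - 0.9608^5)/(1 - 0.9608^8)
= 0.6619

0.6619


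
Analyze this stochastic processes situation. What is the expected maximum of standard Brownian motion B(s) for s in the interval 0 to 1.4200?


E(max B(s)) = sqrt(2t/pi)
= sqrt(2*1.4200/pi)
= sqrt(0.9040)
= 0.9508

0.9508


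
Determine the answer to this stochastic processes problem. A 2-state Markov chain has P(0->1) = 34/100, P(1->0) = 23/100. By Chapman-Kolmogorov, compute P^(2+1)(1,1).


P^3 = P^2 * P^1
Computing via matrix multiplication of the transition matrix.
Entry (1,1) of P^3 = 0.6286

0.6286


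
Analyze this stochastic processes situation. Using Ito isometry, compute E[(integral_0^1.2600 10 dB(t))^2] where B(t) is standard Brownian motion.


By Ito isometry: E[(int f dB)^2] = int f^2 dt
= 10^2 * 1.2600
= 100 * 1.2600 = 126.0000

126.0000


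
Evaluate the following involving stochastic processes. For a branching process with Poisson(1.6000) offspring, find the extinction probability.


Since mu = 1.6000 > 1, extinction prob q < 1.
Solve s = exp(mu*(s-1)) iteratively.
q = 0.3580

0.3580


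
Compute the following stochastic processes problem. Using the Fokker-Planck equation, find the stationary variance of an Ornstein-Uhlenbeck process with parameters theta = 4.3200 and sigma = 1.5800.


Stationary variance = sigma^2 / (2*theta)
= 1.5800^2 / (2*4.3200)
= 2.4964 / 8.6400
= 0.2889

0.2889


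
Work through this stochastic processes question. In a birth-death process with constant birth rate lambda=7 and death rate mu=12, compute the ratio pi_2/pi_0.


For birth-death process, pi_n/pi_0 = (lambda/mu)^n
= (7/12)^2
= 0.3403

0.3403


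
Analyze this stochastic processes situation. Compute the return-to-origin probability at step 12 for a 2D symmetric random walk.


P = C(12,6)^2 / 4^12
= 924^2 / 16777216
= 853776 / 16777216
= 0.0509

0.0509


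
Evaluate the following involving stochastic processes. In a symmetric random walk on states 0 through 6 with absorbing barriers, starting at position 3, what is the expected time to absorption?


For symmetric RW on 0,...,N with absorbing barriers, E(i) = i*(N-i)
E(3) = 3 * 3 = 9

9


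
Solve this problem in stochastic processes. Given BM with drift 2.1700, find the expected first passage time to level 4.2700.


Expected first passage time = a/mu
= 4.2700/2.1700
= 1.9677

1.9677


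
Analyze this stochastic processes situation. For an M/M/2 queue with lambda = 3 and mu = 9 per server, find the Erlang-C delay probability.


a = lambda/mu = 0.3333
rho = a/c = 0.1667
Erlang-C formula applied:
C(c,a) = 0.0476

0.0476


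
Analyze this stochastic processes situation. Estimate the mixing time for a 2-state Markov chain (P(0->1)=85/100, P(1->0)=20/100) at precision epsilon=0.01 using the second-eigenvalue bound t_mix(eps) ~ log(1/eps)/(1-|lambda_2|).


lambda_2 = |1 - p01 - p10| = |1 - 0.8500 - 0.2000| = 0.0500
t_mix ~ log(1/eps)/(1 - |lambda_2|)
= log(100)/(1 - 0.0500) = 4.6052/0.9500
= 4.8475

4.8475


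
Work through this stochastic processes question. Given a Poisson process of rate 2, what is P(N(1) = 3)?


P(N(t)=k) = (lambda*t)^k * exp(-lambda*t) / k!
lambda*t = 2
= 2^3 * exp(-2) / 3!
= 8 * 0.1353 / 6
= 0.1804

0.1804


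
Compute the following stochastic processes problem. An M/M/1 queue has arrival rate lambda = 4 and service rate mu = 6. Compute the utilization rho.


rho = lambda/mu
= 4/6
= 0.6667

0.6667


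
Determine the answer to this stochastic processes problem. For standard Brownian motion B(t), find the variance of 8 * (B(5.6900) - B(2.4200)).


Var(alpha*(B(t)-B(s))) = alpha^2 * (t-s)
= 8^2 * (5.6900 - 2.4200)
= 64 * 3.2700
= 209.2800

209.2800


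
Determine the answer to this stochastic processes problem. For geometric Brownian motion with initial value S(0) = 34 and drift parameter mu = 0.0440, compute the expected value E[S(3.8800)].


E[S(t)] = S(0) * exp(mu * t)
= 34 * exp(0.0440 * 3.8800)
= 34 * 1.1862
= 40.3294

40.3294


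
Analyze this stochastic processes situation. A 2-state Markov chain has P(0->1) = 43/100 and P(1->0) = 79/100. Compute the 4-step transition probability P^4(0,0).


Computing P^4 by matrix multiplication.
P = [[0.5700, 0.4300], [0.7900, 0.2100]]
After raising P to the power 4:
P^4(0,0) = 0.6484

0.6484


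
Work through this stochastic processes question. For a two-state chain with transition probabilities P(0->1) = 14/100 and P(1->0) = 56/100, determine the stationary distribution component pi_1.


Stationary distribution: pi_0 = p10/(p01+p10), pi_1 = p01/(p01+p10)
p01 = 0.1400, p10 = 0.5600
pi_1 = 0.2000

0.2000


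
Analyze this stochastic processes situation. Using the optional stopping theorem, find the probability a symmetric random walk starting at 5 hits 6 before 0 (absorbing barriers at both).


By optional stopping theorem: E(M at tau) = M(0) = 5
P(hit 6)*6 + P(hit 0)*0 = 5
P(hit 6) = (5 - 0)/(6 - 0) = 5/6 = 0.8333

0.8333


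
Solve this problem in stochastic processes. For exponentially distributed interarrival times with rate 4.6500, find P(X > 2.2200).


P(X > t) = exp(-lambda * t)
= exp(-4.6500 * 2.2200)
= exp(-10.3230) = 3.2868e-05

3.2868e-05


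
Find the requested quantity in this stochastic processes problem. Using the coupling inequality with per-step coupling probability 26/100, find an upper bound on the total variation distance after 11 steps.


TV distance bound <= (1-delta)^n
= (1 - 0.2600)^11
= 0.7400^11
= 0.0364

0.0364


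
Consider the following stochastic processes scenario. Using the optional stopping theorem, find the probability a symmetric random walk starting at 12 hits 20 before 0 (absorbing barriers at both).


By optional stopping theorem: E(M at tau) = M(0) = 12
P(hit 20)*20 + P(hit 0)*0 = 12
P(hit 20) = (12 - 0)/(20 - 0) = 3/5 = 0.6000

0.6000


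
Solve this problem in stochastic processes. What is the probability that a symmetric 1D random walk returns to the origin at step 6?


P(S(6) = 0) = C(6,3) / 4^3
= 20 / 64
= 0.3125

0.3125


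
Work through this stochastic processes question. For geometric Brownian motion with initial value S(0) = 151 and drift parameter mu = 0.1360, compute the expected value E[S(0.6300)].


E[S(t)] = S(0) * exp(mu * t)
= 151 * exp(0.1360 * 0.6300)
= 151 * 1.0895
= 164.5081

164.5081


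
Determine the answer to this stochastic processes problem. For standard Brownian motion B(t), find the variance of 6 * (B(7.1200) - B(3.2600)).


Var(alpha*(B(t)-B(s))) = alpha^2 * (t-s)
= 6^2 * (7.1200 - 3.2600)
= 36 * 3.8600
= 138.9600

138.9600


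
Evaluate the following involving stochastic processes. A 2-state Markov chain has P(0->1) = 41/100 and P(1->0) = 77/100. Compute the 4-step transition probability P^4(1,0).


Computing P^4 by matrix multiplication.
P = [[0.5900, 0.4100], [0.7700, 0.2300]]
After raising P to the power 4:
P^4(1,0) = 0.6519

0.6519


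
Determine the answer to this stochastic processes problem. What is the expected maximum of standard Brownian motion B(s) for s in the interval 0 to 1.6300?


E(max B(s)) = sqrt(2t/pi)
= sqrt(2*1.6300/pi)
= sqrt(1.0377)
= 1.0187

1.0187


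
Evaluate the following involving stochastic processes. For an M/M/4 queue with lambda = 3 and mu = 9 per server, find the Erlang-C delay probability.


a = lambda/mu = 0.3333
rho = a/c = 0.0833
Erlang-C formula applied:
C(c,a) = 4.0209e-04

4.0209e-04


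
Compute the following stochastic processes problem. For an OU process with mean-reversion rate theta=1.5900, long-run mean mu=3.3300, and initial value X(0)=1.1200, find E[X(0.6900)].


E[X(t)] = mu + (X(0) - mu)*exp(-theta*t)
= 3.3300 + (1.1200 - 3.3300)*exp(-1.5900*0.6900)
= 3.3300 + -2.2100 * 0.3338
= 2.5922

2.5922


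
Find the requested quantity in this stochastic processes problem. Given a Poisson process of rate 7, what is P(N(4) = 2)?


P(N(t)=k) = (lambda*t)^k * exp(-lambda*t) / k!
lambda*t = 28
= 28^2 * exp(-28) / 2!
= 784 * 6.9144e-13 / 2
= 2.7104e-10

2.7104e-10


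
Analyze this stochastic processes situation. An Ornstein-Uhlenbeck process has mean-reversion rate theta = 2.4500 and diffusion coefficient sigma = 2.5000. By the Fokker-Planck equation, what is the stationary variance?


Stationary variance = sigma^2 / (2*theta)
= 2.5000^2 / (2*2.4500)
= 6.2500 / 4.9000
= 1.2755

1.2755


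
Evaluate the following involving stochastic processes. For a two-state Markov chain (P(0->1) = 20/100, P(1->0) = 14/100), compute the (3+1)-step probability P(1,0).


P^4 = P^3 * P^1
Computing via matrix multiplication of the transition matrix.
Entry (1,0) of P^4 = 0.3336

0.3336


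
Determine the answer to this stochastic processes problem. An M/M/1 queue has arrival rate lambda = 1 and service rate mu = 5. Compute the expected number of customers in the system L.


rho = 1/5 = 0.2000
L = rho/(1-rho)
= 0.2000/0.8000
= 0.2500

0.2500


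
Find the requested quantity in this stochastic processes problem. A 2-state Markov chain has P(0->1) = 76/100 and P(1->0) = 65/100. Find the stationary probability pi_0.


Stationary distribution: pi_0 = p10/(p01+p10), pi_1 = p01/(p01+p10)
p01 = 0.7600, p10 = 0.6500
pi_0 = 0.4610

0.4610


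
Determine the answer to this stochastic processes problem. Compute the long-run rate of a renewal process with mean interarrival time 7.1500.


Long-run renewal rate = 1/E(X)
= 1/7.1500
= 0.1399

0.1399


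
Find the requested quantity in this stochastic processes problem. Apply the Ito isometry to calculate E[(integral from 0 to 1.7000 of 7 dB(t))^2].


By Ito isometry: E[(int f dB)^2] = int f^2 dt
= 7^2 * 1.7000
= 49 * 1.7000 = 83.3000

83.3000


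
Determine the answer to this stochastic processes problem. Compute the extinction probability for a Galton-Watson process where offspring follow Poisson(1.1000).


Since mu = 1.1000 > 1, extinction prob q < 1.
Solve s = exp(mu*(s-1)) iteratively.
q = 0.8239

0.8239


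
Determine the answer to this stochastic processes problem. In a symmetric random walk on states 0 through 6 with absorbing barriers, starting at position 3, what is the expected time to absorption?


For symmetric RW on 0,...,N with absorbing barriers, E(i) = i*(N-i)
E(3) = 3 * 3 = 9

9


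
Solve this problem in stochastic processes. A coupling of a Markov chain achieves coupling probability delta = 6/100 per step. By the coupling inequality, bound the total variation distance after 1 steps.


TV distance bound <= (1-delta)^n
= (1 - 0.0600)^1
= 0.9400^1
= 0.9400

0.9400


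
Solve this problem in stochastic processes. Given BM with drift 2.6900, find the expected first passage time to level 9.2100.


Expected first passage time = a/mu
= 9.2100/2.6900
= 3.4238

3.4238


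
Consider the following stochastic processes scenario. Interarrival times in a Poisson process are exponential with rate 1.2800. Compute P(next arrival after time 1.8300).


P(X > t) = exp(-lambda * t)
= exp(-1.2800 * 1.8300)
= exp(-2.3424) = 0.0961

0.0961


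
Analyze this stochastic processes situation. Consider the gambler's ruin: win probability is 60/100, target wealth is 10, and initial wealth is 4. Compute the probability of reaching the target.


Gambler's ruin formula:
r = q/p = 0.4000/0.6000 = 0.6667
P(win) = (1 - r^i)/(1 - r^N)
= (1 - 0.6667^4)/(1 - 0.6667^10)
= 0.8166

0.8166


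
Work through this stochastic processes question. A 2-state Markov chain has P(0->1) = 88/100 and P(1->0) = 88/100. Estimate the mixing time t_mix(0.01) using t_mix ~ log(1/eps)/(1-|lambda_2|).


lambda_2 = |1 - p01 - p10| = |1 - 0.8800 - 0.8800| = 0.7600
t_mix ~ log(1/eps)/(1 - |lambda_2|)
= log(100)/(1 - 0.7600) = 4.6052/0.2400
= 19.1882

19.1882


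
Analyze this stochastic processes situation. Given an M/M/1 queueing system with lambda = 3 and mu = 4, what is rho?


rho = lambda/mu
= 3/4
= 0.7500

0.7500


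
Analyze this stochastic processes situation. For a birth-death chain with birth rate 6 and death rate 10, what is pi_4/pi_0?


For birth-death process, pi_n/pi_0 = (lambda/mu)^n
= (6/10)^4
= 0.1296

0.1296


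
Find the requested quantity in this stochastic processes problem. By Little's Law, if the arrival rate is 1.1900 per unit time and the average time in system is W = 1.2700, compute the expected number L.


Little's Law: L = lambda * W
= 1.1900 * 1.2700
= 1.5113

1.5113


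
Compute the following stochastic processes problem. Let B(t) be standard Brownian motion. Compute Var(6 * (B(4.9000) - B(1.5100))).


Var(alpha*(B(t)-B(s))) = alpha^2 * (t-s)
= 6^2 * (4.9000 - 1.5100)
= 36 * 3.3900
= 122.0400

122.0400


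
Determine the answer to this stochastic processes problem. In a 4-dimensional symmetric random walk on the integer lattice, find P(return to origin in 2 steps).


P(return in 2 steps) = P(reverse first step) = 1/(2d)
= 1/8
= 0.1250

0.1250


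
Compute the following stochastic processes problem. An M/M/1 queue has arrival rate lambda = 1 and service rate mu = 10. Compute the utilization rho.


rho = lambda/mu
= 1/10
= 0.1000

0.1000


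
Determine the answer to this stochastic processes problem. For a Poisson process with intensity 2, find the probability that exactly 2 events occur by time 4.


P(N(t)=k) = (lambda*t)^k * exp(-lambda*t) / k!
lambda*t = 8
= 8^2 * exp(-8) / 2!
= 64 * 3.3546e-04 / 2
= 0.0107

0.0107


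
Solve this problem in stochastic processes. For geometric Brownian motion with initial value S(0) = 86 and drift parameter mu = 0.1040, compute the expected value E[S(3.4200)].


E[S(t)] = S(0) * exp(mu * t)
= 86 * exp(0.1040 * 3.4200)
= 86 * 1.4272
= 122.7350

122.7350


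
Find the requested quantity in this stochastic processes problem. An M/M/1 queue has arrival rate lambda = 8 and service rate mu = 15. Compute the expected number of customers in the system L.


rho = 8/15 = 0.5333
L = rho/(1-rho)
= 0.5333/0.4667
= 1.1429

1.1429


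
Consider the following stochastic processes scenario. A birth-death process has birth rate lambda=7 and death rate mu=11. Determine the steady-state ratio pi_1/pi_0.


For birth-death process, pi_n/pi_0 = (lambda/mu)^n
= (7/11)^1
= 0.6364

0.6364


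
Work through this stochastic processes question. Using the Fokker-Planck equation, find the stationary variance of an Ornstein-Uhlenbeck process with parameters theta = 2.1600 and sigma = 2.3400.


Stationary variance = sigma^2 / (2*theta)
= 2.3400^2 / (2*2.1600)
= 5.4756 / 4.3200
= 1.2675

1.2675


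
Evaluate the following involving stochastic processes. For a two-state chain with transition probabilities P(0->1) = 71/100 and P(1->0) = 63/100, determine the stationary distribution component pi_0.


Stationary distribution: pi_0 = p10/(p01+p10), pi_1 = p01/(p01+p10)
p01 = 0.7100, p10 = 0.6300
pi_0 = 0.4701

0.4701


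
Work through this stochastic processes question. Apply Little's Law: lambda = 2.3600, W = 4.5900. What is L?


Little's Law: L = lambda * W
= 2.3600 * 4.5900
= 10.8324

10.8324


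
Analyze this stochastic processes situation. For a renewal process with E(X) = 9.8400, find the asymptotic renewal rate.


Long-run renewal rate = 1/E(X)
= 1/9.8400
= 0.1016

0.1016


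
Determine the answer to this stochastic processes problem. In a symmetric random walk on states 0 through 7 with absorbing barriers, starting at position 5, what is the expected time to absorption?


For symmetric RW on 0,...,N with absorbing barriers, E(i) = i*(N-i)
E(5) = 5 * 2 = 10

10


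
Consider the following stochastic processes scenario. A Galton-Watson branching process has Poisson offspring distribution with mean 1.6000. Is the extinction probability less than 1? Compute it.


Since mu = 1.6000 > 1, extinction prob q < 1.
Solve s = exp(mu*(s-1)) iteratively.
q = 0.3580

0.3580


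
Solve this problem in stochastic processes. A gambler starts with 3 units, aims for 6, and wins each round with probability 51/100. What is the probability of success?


Gambler's ruin formula:
r = q/p = 0.4900/0.5100 = 0.9608
P(win) = (1 - r^i)/(1 - r^N)
= (1 - 0.9608^3)/(1 - 0.9608^6)
= 0.5300

0.5300


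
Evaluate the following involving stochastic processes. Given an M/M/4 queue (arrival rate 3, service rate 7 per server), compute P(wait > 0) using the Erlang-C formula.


a = lambda/mu = 0.4286
rho = a/c = 0.1071
Erlang-C formula applied:
C(c,a) = 0.0010

0.0010


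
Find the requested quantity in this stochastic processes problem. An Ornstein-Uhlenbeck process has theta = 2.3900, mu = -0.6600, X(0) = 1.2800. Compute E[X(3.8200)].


E[X(t)] = mu + (X(0) - mu)*exp(-theta*t)
= -0.6600 + (1.2800 - -0.6600)*exp(-2.3900*3.8200)
= -0.6600 + 1.9400 * 1.0839e-04
= -0.6598

-0.6598


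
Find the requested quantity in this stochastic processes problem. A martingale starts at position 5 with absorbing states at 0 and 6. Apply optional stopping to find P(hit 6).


By optional stopping theorem: E(M at tau) = M(0) = 5
P(hit 6)*6 + P(hit 0)*0 = 5
P(hit 6) = (5 - 0)/(6 - 0) = 5/6 = 0.8333

0.8333


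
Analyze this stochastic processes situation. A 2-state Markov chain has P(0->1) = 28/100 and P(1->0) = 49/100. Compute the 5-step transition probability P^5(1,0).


Computing P^5 by matrix multiplication.
P = [[0.7200, 0.2800], [0.4900, 0.5100]]
After raising P to the power 5:
P^5(1,0) = 0.6360

0.6360


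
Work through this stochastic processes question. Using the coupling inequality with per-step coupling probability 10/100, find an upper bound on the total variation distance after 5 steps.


TV distance bound <= (1-delta)^n
= (1 - 0.1000)^5
= 0.9000^5
= 0.5905

0.5905


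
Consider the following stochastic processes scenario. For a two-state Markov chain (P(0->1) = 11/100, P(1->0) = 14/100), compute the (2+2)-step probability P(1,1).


P^4 = P^2 * P^2
Computing via matrix multiplication of the transition matrix.
Entry (1,1) of P^4 = 0.6172

0.6172


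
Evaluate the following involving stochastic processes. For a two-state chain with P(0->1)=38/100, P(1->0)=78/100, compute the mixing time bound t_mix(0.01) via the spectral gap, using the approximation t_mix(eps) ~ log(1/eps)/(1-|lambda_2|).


lambda_2 = |1 - p01 - p10| = |1 - 0.3800 - 0.7800| = 0.1600
t_mix ~ log(1/eps)/(1 - |lambda_2|)
= log(100)/(1 - 0.1600) = 4.6052/0.8400
= 5.4823

5.4823


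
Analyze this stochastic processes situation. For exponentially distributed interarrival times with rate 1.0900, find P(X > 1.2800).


P(X > t) = exp(-lambda * t)
= exp(-1.0900 * 1.2800)
= exp(-1.3952) = 0.2478

0.2478


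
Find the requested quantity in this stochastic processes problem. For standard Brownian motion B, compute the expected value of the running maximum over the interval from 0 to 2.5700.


E(max B(s)) = sqrt(2t/pi)
= sqrt(2*2.5700/pi)
= sqrt(1.6361)
= 1.2791

1.2791


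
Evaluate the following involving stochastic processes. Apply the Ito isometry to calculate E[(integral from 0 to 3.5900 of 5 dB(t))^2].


By Ito isometry: E[(int f dB)^2] = int f^2 dt
= 5^2 * 3.5900
= 25 * 3.5900 = 89.7500

89.7500


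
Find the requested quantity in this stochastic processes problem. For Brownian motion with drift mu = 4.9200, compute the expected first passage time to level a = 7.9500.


Expected first passage time = a/mu
= 7.9500/4.9200
= 1.6159

1.6159


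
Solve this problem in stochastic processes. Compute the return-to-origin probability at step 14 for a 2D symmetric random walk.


P = C(14,7)^2 / 4^14
= 3432^2 / 268435456
= 11778624 / 268435456
= 0.0439

0.0439


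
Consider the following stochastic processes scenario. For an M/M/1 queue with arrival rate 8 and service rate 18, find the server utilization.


rho = lambda/mu
= 8/18
= 0.4444

0.4444


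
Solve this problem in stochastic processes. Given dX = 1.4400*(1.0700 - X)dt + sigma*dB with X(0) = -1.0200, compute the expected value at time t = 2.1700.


E[X(t)] = mu + (X(0) - mu)*exp(-theta*t)
= 1.0700 + (-1.0200 - 1.0700)*exp(-1.4400*2.1700)
= 1.0700 + -2.0900 * 0.0439
= 0.9782

0.9782


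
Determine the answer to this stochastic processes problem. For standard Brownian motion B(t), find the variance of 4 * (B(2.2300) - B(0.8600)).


Var(alpha*(B(t)-B(s))) = alpha^2 * (t-s)
= 4^2 * (2.2300 - 0.8600)
= 16 * 1.3700
= 21.9200

21.9200


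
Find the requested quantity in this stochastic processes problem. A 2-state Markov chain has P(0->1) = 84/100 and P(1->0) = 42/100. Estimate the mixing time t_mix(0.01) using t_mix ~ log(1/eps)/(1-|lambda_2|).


lambda_2 = |1 - p01 - p10| = |1 - 0.8400 - 0.4200| = 0.2600
t_mix ~ log(1/eps)/(1 - |lambda_2|)
= log(100)/(1 - 0.2600) = 4.6052/0.7400
= 6.2232

6.2232


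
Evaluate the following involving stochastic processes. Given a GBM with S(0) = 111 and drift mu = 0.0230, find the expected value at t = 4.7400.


E[S(t)] = S(0) * exp(mu * t)
= 111 * exp(0.0230 * 4.7400)
= 111 * 1.1152
= 123.7855

123.7855


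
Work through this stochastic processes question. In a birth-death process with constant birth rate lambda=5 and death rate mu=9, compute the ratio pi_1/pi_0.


For birth-death process, pi_n/pi_0 = (lambda/mu)^n
= (5/9)^1
= 0.5556

0.5556


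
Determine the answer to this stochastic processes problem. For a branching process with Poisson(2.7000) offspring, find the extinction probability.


Since mu = 2.7000 > 1, extinction prob q < 1.
Solve s = exp(mu*(s-1)) iteratively.
q = 0.0844

0.0844


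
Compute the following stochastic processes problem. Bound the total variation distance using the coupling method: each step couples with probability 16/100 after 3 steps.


TV distance bound <= (1-delta)^n
= (1 - 0.1600)^3
= 0.8400^3
= 0.5927

0.5927


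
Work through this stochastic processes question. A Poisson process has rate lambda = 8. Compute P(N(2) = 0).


P(N(t)=k) = (lambda*t)^k * exp(-lambda*t) / k!
lambda*t = 16
= 16^0 * exp(-16) / 0!
= 1 * 1.1254e-07 / 1
= 1.1254e-07

1.1254e-07


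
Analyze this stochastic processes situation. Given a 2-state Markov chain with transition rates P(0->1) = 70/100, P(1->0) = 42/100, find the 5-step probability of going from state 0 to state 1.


Computing P^5 by matrix multiplication.
P = [[0.3000, 0.7000], [0.4200, 0.5800]]
After raising P to the power 5:
P^5(0,1) = 0.6250

0.6250


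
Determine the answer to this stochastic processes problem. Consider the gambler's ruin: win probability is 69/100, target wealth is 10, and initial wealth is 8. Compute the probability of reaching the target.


Gambler's ruin formula:
r = q/p = 0.3100/0.6900 = 0.4493
P(win) = (1 - r^i)/(1 - r^N)
= (1 - 0.4493^8)/(1 - 0.4493^10)
= 0.9987

0.9987


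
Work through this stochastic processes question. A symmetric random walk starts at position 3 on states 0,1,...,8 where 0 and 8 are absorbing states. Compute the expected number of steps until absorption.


For symmetric RW on 0,...,N with absorbing barriers, E(i) = i*(N-i)
E(3) = 3 * 5 = 15

15


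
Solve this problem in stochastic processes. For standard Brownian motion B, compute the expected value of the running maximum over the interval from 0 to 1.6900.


E(max B(s)) = sqrt(2t/pi)
= sqrt(2*1.6900/pi)
= sqrt(1.0759)
= 1.0372

1.0372


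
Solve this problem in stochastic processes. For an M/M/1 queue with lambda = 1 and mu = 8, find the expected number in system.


rho = 1/8 = 0.1250
L = rho/(1-rho)
= 0.1250/0.8750
= 0.1429

0.1429


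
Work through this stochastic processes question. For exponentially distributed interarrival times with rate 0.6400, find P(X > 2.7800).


P(X > t) = exp(-lambda * t)
= exp(-0.6400 * 2.7800)
= exp(-1.7792) = 0.1688

0.1688


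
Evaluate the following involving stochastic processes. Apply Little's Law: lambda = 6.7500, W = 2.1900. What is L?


Little's Law: L = lambda * W
= 6.7500 * 2.1900
= 14.7825

14.7825


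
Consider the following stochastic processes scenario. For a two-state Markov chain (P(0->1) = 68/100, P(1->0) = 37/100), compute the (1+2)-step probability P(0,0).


P^3 = P^1 * P^2
Computing via matrix multiplication of the transition matrix.
Entry (0,0) of P^3 = 0.3523

0.3523


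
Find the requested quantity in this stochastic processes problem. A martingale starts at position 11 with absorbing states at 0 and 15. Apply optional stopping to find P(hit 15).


By optional stopping theorem: E(M at tau) = M(0) = 11
P(hit 15)*15 + P(hit 0)*0 = 11
P(hit 15) = (11 - 0)/(15 - 0) = 11/15 = 0.7333

0.7333


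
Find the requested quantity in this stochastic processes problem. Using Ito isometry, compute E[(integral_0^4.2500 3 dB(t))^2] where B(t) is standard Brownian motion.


By Ito isometry: E[(int f dB)^2] = int f^2 dt
= 3^2 * 4.2500
= 9 * 4.2500 = 38.2500

38.2500


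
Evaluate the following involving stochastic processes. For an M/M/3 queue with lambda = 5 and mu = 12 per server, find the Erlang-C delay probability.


a = lambda/mu = 0.4167
rho = a/c = 0.1389
Erlang-C formula applied:
C(c,a) = 0.0092

0.0092


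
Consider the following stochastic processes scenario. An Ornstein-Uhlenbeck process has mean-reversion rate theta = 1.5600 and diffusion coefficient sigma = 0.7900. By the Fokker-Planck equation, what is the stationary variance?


Stationary variance = sigma^2 / (2*theta)
= 0.7900^2 / (2*1.5600)
= 0.6241 / 3.1200
= 0.2000

0.2000


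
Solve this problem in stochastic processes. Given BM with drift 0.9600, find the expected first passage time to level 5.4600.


Expected first passage time = a/mu
= 5.4600/0.9600
= 5.6875

5.6875


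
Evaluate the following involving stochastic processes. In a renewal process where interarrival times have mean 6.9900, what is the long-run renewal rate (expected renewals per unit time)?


Long-run renewal rate = 1/E(X)
= 1/6.9900
= 0.1431

0.1431


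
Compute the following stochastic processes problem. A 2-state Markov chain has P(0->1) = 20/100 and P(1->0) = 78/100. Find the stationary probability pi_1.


Stationary distribution: pi_0 = p10/(p01+p10), pi_1 = p01/(p01+p10)
p01 = 0.2000, p10 = 0.7800
pi_1 = 0.2041

0.2041


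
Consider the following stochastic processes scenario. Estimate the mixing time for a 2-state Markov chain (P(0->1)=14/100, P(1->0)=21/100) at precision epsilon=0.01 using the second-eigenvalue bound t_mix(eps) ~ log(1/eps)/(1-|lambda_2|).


lambda_2 = |1 - p01 - p10| = |1 - 0.1400 - 0.2100| = 0.6500
t_mix ~ log(1/eps)/(1 - |lambda_2|)
= log(100)/(1 - 0.6500) = 4.6052/0.3500
= 13.1576

13.1576


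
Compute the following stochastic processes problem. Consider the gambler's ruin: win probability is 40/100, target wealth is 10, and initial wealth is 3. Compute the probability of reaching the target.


Gambler's ruin formula:
r = q/p = 0.6000/0.4000 = 1.5000
P(win) = (1 - r^i)/(1 - r^N)
= (1 - 1.5000^3)/(1 - 1.5000^10)
= 0.0419

0.0419


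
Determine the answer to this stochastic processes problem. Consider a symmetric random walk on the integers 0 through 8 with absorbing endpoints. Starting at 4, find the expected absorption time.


For symmetric RW on 0,...,N with absorbing barriers, E(i) = i*(N-i)
E(4) = 4 * 4 = 16

16


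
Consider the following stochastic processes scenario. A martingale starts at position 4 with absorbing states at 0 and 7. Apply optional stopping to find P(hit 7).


By optional stopping theorem: E(M at tau) = M(0) = 4
P(hit 7)*7 + P(hit 0)*0 = 4
P(hit 7) = (4 - 0)/(7 - 0) = 4/7 = 0.5714

0.5714


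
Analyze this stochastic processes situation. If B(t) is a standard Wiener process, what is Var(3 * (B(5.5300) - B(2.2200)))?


Var(alpha*(B(t)-B(s))) = alpha^2 * (t-s)
= 3^2 * (5.5300 - 2.2200)
= 9 * 3.3100
= 29.7900

29.7900


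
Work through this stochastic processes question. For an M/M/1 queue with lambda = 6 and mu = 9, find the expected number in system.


rho = 6/9 = 0.6667
L = rho/(1-rho)
= 0.6667/0.3333
= 2.0000

2.0000


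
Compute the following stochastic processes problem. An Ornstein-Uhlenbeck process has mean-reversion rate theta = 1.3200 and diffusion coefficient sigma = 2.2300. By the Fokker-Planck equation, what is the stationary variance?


Stationary variance = sigma^2 / (2*theta)
= 2.2300^2 / (2*1.3200)
= 4.9729 / 2.6400
= 1.8837

1.8837


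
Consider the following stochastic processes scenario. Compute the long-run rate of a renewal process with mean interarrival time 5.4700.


Long-run renewal rate = 1/E(X)
= 1/5.4700
= 0.1828

0.1828


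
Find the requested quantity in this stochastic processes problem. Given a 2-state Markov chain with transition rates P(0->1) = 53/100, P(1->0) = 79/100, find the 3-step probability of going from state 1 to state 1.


Computing P^3 by matrix multiplication.
P = [[0.4700, 0.5300], [0.7900, 0.2100]]
After raising P to the power 3:
P^3(1,1) = 0.3819

0.3819


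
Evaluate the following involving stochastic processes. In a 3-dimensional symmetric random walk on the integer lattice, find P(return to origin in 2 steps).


P(return in 2 steps) = P(reverse first step) = 1/(2d)
= 1/6
= 0.1667

0.1667


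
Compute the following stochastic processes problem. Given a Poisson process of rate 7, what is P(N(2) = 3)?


P(N(t)=k) = (lambda*t)^k * exp(-lambda*t) / k!
lambda*t = 14
= 14^3 * exp(-14) / 3!
= 2744 * 8.3153e-07 / 6
= 3.8029e-04

3.8029e-04


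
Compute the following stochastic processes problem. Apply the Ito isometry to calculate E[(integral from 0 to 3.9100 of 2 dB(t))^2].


By Ito isometry: E[(int f dB)^2] = int f^2 dt
= 2^2 * 3.9100
= 4 * 3.9100 = 15.6400

15.6400


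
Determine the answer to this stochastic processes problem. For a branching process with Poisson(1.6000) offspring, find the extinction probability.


Since mu = 1.6000 > 1, extinction prob q < 1.
Solve s = exp(mu*(s-1)) iteratively.
q = 0.3580

0.3580


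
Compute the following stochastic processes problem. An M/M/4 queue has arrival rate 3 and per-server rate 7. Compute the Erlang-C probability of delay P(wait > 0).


a = lambda/mu = 0.4286
rho = a/c = 0.1071
Erlang-C formula applied:
C(c,a) = 0.0010

0.0010


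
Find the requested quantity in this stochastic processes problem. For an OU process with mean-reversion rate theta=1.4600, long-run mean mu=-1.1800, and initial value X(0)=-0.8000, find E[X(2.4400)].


E[X(t)] = mu + (X(0) - mu)*exp(-theta*t)
= -1.1800 + (-0.8000 - -1.1800)*exp(-1.4600*2.4400)
= -1.1800 + 0.3800 * 0.0284
= -1.1692

-1.1692


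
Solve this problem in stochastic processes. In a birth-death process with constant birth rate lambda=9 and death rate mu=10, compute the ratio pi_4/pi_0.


For birth-death process, pi_n/pi_0 = (lambda/mu)^n
= (9/10)^4
= 0.6561

0.6561


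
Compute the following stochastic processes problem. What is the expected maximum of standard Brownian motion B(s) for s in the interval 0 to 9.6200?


E(max B(s)) = sqrt(2t/pi)
= sqrt(2*9.6200/pi)
= sqrt(6.1243)
= 2.4747

2.4747


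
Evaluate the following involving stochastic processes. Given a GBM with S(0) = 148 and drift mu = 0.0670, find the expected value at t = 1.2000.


E[S(t)] = S(0) * exp(mu * t)
= 148 * exp(0.0670 * 1.2000)
= 148 * 1.0837
= 160.3906

160.3906


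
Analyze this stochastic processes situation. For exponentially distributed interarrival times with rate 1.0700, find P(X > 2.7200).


P(X > t) = exp(-lambda * t)
= exp(-1.0700 * 2.7200)
= exp(-2.9104) = 0.0545

0.0545


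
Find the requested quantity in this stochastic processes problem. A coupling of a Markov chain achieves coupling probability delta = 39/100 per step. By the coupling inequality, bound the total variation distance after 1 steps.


TV distance bound <= (1-delta)^n
= (1 - 0.3900)^1
= 0.6100^1
= 0.6100

0.6100


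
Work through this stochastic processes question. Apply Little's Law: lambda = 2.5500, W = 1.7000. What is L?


Little's Law: L = lambda * W
= 2.5500 * 1.7000
= 4.3350

4.3350


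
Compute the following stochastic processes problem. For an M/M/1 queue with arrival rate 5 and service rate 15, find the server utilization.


rho = lambda/mu
= 5/15
= 0.3333

0.3333


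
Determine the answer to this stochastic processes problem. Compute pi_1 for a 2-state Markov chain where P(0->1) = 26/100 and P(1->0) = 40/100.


Stationary distribution: pi_0 = p10/(p01+p10), pi_1 = p01/(p01+p10)
p01 = 0.2600, p10 = 0.4000
pi_1 = 0.3939

0.3939


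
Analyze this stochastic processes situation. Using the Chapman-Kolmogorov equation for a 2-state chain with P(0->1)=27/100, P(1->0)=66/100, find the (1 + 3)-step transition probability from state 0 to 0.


P^4 = P^1 * P^3
Computing via matrix multiplication of the transition matrix.
Entry (0,0) of P^4 = 0.7097

0.7097
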